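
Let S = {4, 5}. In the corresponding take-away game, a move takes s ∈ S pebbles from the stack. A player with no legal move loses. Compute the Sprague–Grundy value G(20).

0

n :  0  1  2  3  4  5  6  7  8  9 10 11 12 13 14 15 16 17 18 19 20
G :  0  0  0  0  1  1  1  1  2  0  0  0  0  1  1  1  1  2  0  0  0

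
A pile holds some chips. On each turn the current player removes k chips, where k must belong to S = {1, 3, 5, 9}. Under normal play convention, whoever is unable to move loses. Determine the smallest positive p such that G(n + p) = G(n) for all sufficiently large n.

2

n :  0  1  2  3  4  5  6  7  8  9 10 11 12 13 14
G :  0  1  0  1  0  1  0  1  0  1  0  1  0  1  0
G(n+2) = G(n) holds for n = 0,…,8 (a full window of length max(S) = 9), so the sequence is purely periodic with period 2.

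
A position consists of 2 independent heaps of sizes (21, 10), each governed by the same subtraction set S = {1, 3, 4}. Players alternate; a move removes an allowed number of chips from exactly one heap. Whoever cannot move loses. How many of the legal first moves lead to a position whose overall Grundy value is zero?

All heaps use S = {1, 3, 4}:
n :  0  1  2  3  4  5  6  7  8  9 10 11 12 13 14 15 16 17 18 19 20 21
G :  0  1  0  1  2  3  2  0  1  0  1  2  3  2  0  1  0  1  2  3  2  0
Heap A: G(21) = 0.
Heap B: G(10) = 1.
Combined Grundy value = 0 ⊕ 1 = 1.
A winning move leaves total XOR = 0, i.e. changes one component's Grundy value g to g ⊕ X where X is the current total.
Heap A: need g' = 0⊕1 = 1. Options: 21−1→G=2, 21−3→G=2, 21−4→G=1. Hits: 1.
Heap B: need g' = 1⊕1 = 0. Options: 10−1→G=0, 10−3→G=0, 10−4→G=2. Hits: 2.

3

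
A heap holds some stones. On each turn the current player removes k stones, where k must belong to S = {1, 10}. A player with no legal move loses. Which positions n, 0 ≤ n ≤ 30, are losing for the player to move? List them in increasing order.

0, 2, 4, 6, 8, 11, 13, 15, 17, 19, 22, 24, 26, 28, 30

n :  0  1  2  3  4  5  6  7  8  9 10 11 12 13 14 15 16 17 18 19 20 21 22 23 24 25 26 27 28 29 30
G :  0  1  0  1  0  1  0  1  0  1  2  0  1  0  1  0  1  0  1  0  1  2  0  1  0  1  0  1  0  1  0
P-positions are exactly the n with G(n) = 0.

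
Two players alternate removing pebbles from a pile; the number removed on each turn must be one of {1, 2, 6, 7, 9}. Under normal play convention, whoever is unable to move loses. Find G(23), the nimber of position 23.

n :  0  1  2  3  4  5  6  7  8  9 10 11 12 13 14 15 16 17 18 19 20 21 22 23
G :  0  1  2  0  1  2  3  4  0  1  2  0  1  2  3  4  0  1  2  0  1  2  3  4

4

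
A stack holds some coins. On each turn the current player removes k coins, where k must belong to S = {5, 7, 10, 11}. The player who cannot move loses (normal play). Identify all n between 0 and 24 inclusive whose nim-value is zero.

0, 1, 2, 3, 4, 16, 17, 18, 19, 20

n :  0  1  2  3  4  5  6  7  8  9 10 11 12 13 14 15 16 17 18 19 20 21 22 23 24
G :  0  0  0  0  0  1  1  1  1  1  2  2  2  2  2  3  0  0  0  0  0  1  1  1  1
P-positions are exactly the n with G(n) = 0.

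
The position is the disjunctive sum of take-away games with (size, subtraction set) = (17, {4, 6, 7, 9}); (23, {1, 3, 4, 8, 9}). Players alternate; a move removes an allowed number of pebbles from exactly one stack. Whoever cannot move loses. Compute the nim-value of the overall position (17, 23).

3

Stack A, S = {4, 6, 7, 9}:
G(0) = 0
G(1) = mex{} = 0
G(2) = mex{} = 0
G(3) = mex{} = 0
G(4) = mex{0} = 1
G(5) = mex{0} = 1
G(6) = mex{0,0} = 1
G(7) = mex{0,0,0} = 1
G(8) = mex{1,0,0} = 2
G(9) = mex{1,0,0,0} = 2
G(10) = mex{1,1,0,0} = 2
G(11) = mex{1,1,1,0} = 2
G(12) = mex{2,1,1,0} = 3
G(13) = mex{2,1,1,1} = 0
G(14) = mex{2,2,1,1} = 0
G(15) = mex{2,2,2,1} = 0
G(16) = mex{3,2,2,1} = 0
G(17) = mex{0,2,2,2} = 1
G_A(17) = 1.
Stack B, S = {1, 3, 4, 8, 9}:
G(0) = 0
G(1) = mex{0} = 1
G(2) = mex{1} = 0
G(3) = mex{0,0} = 1
G(4) = mex{1,1,0} = 2
G(5) = mex{2,0,1} = 3
G(6) = mex{3,1,0} = 2
G(7) = mex{2,2,1} = 0
G(8) = mex{0,3,2,0} = 1
G(9) = mex{1,2,3,1,0} = 4
G(10) = mex{4,0,2,0,1} = 3
G(11) = mex{3,1,0,1,0} = 2
G(12) = mex{2,4,1,2,1} = 0
G(13) = mex{0,3,4,3,2} = 1
G(14) = mex{1,2,3,2,3} = 0
G(15) = mex{0,0,2,0,2} = 1
G(16) = mex{1,1,0,1,0} = 2
G(17) = mex{2,0,1,4,1} = 3
G(18) = mex{3,1,0,3,4} = 2
G(19) = mex{2,2,1,2,3} = 0
G(20) = mex{0,3,2,0,2} = 1
G(21) = mex{1,2,3,1,0} = 4
G(22) = mex{4,0,2,0,1} = 3
G(23) = mex{3,1,0,1,0} = 2
G_B(23) = 2.
Combined Grundy value = 1 ⊕ 2 = 3.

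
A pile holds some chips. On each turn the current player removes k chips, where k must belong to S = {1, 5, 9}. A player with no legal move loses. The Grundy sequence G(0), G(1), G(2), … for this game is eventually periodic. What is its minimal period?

2

n :  0  1  2  3  4  5  6  7  8  9 10 11 12 13 14
G :  0  1  0  1  0  1  0  1  0  1  0  1  0  1  0
G(n+2) = G(n) holds for n = 0,…,8 (a full window of length max(S) = 9), so the sequence is purely periodic with period 2.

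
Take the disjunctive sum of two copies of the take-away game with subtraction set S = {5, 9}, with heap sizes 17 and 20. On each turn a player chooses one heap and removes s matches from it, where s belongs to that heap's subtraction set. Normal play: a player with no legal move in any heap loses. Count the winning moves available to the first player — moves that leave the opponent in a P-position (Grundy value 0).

All heaps use S = {5, 9}:
G(0) = 0
G(1) = mex{} = 0
G(2) = mex{} = 0
G(3) = mex{} = 0
G(4) = mex{} = 0
G(5) = mex{0} = 1
G(6) = mex{0} = 1
G(7) = mex{0} = 1
G(8) = mex{0} = 1
G(9) = mex{0,0} = 1
G(10) = mex{1,0} = 2
G(11) = mex{1,0} = 2
G(12) = mex{1,0} = 2
G(13) = mex{1,0} = 2
G(14) = mex{1,1} = 0
G(15) = mex{2,1} = 0
G(16) = mex{2,1} = 0
G(17) = mex{2,1} = 0
G(18) = mex{2,1} = 0
G(19) = mex{0,2} = 1
G(20) = mex{0,2} = 1
Heap A: G(17) = 0.
Heap B: G(20) = 1.
Combined Grundy value = 0 ⊕ 1 = 1.
A winning move leaves total XOR = 0, i.e. changes one component's Grundy value g to g ⊕ X where X is the current total.
Heap A: need g' = 0⊕1 = 1. Options: 17−5→G=2, 17−9→G=1. Hits: 1.
Heap B: need g' = 1⊕1 = 0. Options: 20−5→G=0, 20−9→G=2. Hits: 1.

2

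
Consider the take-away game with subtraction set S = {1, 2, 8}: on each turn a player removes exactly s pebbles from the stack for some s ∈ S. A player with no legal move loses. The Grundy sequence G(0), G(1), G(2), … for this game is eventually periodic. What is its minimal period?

3

n :  0  1  2  3  4  5  6  7  8  9 10 11 12 13 14
G :  0  1  2  0  1  2  0  1  2  0  1  2  0  1  2
G(n+3) = G(n) holds for n = 0,…,7 (a full window of length max(S) = 8), so the sequence is purely periodic with period 3.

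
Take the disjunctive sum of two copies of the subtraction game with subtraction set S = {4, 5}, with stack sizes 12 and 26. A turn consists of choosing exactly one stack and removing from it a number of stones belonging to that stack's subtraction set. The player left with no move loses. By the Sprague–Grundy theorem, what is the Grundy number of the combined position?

All stacks use S = {4, 5}:
G(0) = 0
G(1) = mex{} = 0
G(2) = mex{} = 0
G(3) = mex{} = 0
G(4) = mex{0} = 1
G(5) = mex{0,0} = 1
G(6) = mex{0,0} = 1
G(7) = mex{0,0} = 1
G(8) = mex{1,0} = 2
G(9) = mex{1,1} = 0
G(10) = mex{1,1} = 0
G(11) = mex{1,1} = 0
G(12) = mex{2,1} = 0
G(13) = mex{0,2} = 1
G(14) = mex{0,0} = 1
G(15) = mex{0,0} = 1
G(16) = mex{0,0} = 1
G(17) = mex{1,0} = 2
G(18) = mex{1,1} = 0
G(19) = mex{1,1} = 0
G(20) = mex{1,1} = 0
G(21) = mex{2,1} = 0
G(22) = mex{0,2} = 1
G(23) = mex{0,0} = 1
G(24) = mex{0,0} = 1
G(25) = mex{0,0} = 1
G(26) = mex{1,0} = 2
Stack A: G(12) = 0.
Stack B: G(26) = 2.
Combined Grundy value = 0 ⊕ 2 = 2.

2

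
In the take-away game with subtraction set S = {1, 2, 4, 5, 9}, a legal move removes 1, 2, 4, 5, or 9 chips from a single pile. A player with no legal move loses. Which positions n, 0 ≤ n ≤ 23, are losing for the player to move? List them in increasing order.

G(0) = 0
G(1) = mex{0} = 1
G(2) = mex{1,0} = 2
G(3) = mex{2,1} = 0
G(4) = mex{0,2,0} = 1
G(5) = mex{1,0,1,0} = 2
G(6) = mex{2,1,2,1} = 0
G(7) = mex{0,2,0,2} = 1
G(8) = mex{1,0,1,0} = 2
G(9) = mex{2,1,2,1,0} = 3
G(10) = mex{3,2,0,2,1} = 4
G(11) = mex{4,3,1,0,2} = 5
G(12) = mex{5,4,2,1,0} = 3
G(13) = mex{3,5,3,2,1} = 0
G(14) = mex{0,3,4,3,2} = 1
G(15) = mex{1,0,5,4,0} = 2
G(16) = mex{2,1,3,5,1} = 0
G(17) = mex{0,2,0,3,2} = 1
G(18) = mex{1,0,1,0,3} = 2
G(19) = mex{2,1,2,1,4} = 0
G(20) = mex{0,2,0,2,5} = 1
G(21) = mex{1,0,1,0,3} = 2
G(22) = mex{2,1,2,1,0} = 3
G(23) = mex{3,2,0,2,1} = 4
P-positions are exactly the n with G(n) = 0.

0, 3, 6, 13, 16, 19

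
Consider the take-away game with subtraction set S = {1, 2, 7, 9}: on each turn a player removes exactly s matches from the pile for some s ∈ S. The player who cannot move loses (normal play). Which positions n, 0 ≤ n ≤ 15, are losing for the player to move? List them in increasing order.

n :  0  1  2  3  4  5  6  7  8  9 10 11 12 13 14 15
G :  0  1  2  0  1  2  0  1  2  3  4  0  1  2  0  1
P-positions are exactly the n with G(n) = 0.

0, 3, 6, 11, 14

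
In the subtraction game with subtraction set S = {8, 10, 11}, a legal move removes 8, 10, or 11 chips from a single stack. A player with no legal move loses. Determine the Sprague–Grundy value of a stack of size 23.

0

n :  0  1  2  3  4  5  6  7  8  9 10 11 12 13 14 15 16 17 18 19 20 21 22 23
G :  0  0  0  0  0  0  0  0  1  1  1  1  1  1  1  1  2  2  2  0  0  0  0  0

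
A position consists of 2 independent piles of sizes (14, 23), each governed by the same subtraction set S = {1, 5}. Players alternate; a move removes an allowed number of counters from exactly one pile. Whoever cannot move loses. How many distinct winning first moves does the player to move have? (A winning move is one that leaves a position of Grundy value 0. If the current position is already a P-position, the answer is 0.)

All piles use S = {1, 5}:
n :  0  1  2  3  4  5  6  7  8  9 10 11 12 13 14 15 16 17 18 19 20 21 22 23
G :  0  1  0  1  0  1  0  1  0  1  0  1  0  1  0  1  0  1  0  1  0  1  0  1
Pile A: G(14) = 0.
Pile B: G(23) = 1.
Combined Grundy value = 0 ⊕ 1 = 1.
A winning move leaves total XOR = 0, i.e. changes one component's Grundy value g to g ⊕ X where X is the current total.
Pile A: need g' = 0⊕1 = 1. Options: 14−1→G=1, 14−5→G=1. Hits: 2.
Pile B: need g' = 1⊕1 = 0. Options: 23−1→G=0, 23−5→G=0. Hits: 2.

4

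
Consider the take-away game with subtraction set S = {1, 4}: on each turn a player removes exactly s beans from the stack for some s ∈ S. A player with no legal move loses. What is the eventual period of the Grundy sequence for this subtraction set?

5

n :  0  1  2  3  4  5  6  7  8  9 10 11 12 13 14
G :  0  1  0  1  2  0  1  0  1  2  0  1  0  1  2
G(n+5) = G(n) holds for n = 0,…,3 (a full window of length max(S) = 4), so the sequence is purely periodic with period 5.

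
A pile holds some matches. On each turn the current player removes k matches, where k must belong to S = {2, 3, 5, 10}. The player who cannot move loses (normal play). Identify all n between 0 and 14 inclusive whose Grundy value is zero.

0, 1, 7, 8, 14

G(0) = 0
G(1) = mex{} = 0
G(2) = mex{0} = 1
G(3) = mex{0,0} = 1
G(4) = mex{1,0} = 2
G(5) = mex{1,1,0} = 2
G(6) = mex{2,1,0} = 3
G(7) = mex{2,2,1} = 0
G(8) = mex{3,2,1} = 0
G(9) = mex{0,3,2} = 1
G(10) = mex{0,0,2,0} = 1
G(11) = mex{1,0,3,0} = 2
G(12) = mex{1,1,0,1} = 2
G(13) = mex{2,1,0,1} = 3
G(14) = mex{2,2,1,2} = 0
P-positions are exactly the n with G(n) = 0.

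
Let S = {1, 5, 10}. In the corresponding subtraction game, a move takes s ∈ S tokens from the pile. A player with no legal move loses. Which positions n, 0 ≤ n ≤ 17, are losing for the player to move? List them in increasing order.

0, 2, 4, 6, 8, 15, 17

G(0) = 0
G(1) = mex{0} = 1
G(2) = mex{1} = 0
G(3) = mex{0} = 1
G(4) = mex{1} = 0
G(5) = mex{0,0} = 1
G(6) = mex{1,1} = 0
G(7) = mex{0,0} = 1
G(8) = mex{1,1} = 0
G(9) = mex{0,0} = 1
G(10) = mex{1,1,0} = 2
G(11) = mex{2,0,1} = 3
G(12) = mex{3,1,0} = 2
G(13) = mex{2,0,1} = 3
G(14) = mex{3,1,0} = 2
G(15) = mex{2,2,1} = 0
G(16) = mex{0,3,0} = 1
G(17) = mex{1,2,1} = 0
P-positions are exactly the n with G(n) = 0.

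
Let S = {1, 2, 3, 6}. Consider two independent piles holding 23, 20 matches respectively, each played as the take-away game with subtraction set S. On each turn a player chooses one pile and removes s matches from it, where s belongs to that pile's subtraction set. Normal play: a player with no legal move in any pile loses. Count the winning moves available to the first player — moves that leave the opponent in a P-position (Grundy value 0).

2

All piles use S = {1, 2, 3, 6}:
n :  0  1  2  3  4  5  6  7  8  9 10 11 12 13 14 15 16 17 18 19 20 21 22 23
G :  0  1  2  3  0  1  2  3  0  1  2  3  0  1  2  3  0  1  2  3  0  1  2  3
Pile A: G(23) = 3.
Pile B: G(20) = 0.
Combined Grundy value = 3 ⊕ 0 = 3.
A winning move leaves total XOR = 0, i.e. changes one component's Grundy value g to g ⊕ X where X is the current total.
Pile A: need g' = 3⊕3 = 0. Options: 23−1→G=2, 23−2→G=1, 23−3→G=0, 23−6→G=1. Hits: 1.
Pile B: need g' = 0⊕3 = 3. Options: 20−1→G=3, 20−2→G=2, 20−3→G=1, 20−6→G=2. Hits: 1.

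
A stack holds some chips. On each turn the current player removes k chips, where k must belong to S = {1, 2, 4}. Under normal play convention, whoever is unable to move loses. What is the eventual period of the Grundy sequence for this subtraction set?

n :  0  1  2  3  4  5  6  7  8  9 10 11 12 13 14
G :  0  1  2  0  1  2  0  1  2  0  1  2  0  1  2
G(n+3) = G(n) holds for n = 0,…,3 (a full window of length max(S) = 4), so the sequence is purely periodic with period 3.

3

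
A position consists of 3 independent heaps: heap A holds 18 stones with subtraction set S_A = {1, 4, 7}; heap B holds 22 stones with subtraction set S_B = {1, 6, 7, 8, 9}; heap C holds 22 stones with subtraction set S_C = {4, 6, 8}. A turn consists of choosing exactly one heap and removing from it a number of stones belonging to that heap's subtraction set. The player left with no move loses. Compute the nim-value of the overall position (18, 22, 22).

Heap A, S = {1, 4, 7}:
n :  0  1  2  3  4  5  6  7  8  9 10 11 12 13 14 15 16 17 18
G :  0  1  0  1  2  0  1  2  0  1  0  1  2  0  1  2  0  1  0
G_A(18) = 0.
Heap B, S = {1, 6, 7, 8, 9}:
n :  0  1  2  3  4  5  6  7  8  9 10 11 12 13 14 15 16 17 18 19 20 21 22
G :  0  1  0  1  0  1  2  3  2  3  2  3  4  5  0  1  0  1  0  1  2  3  2
G_B(22) = 2.
Heap C, S = {4, 6, 8}:
n :  0  1  2  3  4  5  6  7  8  9 10 11 12 13 14 15 16 17 18 19 20 21 22
G :  0  0  0  0  1  1  1  1  2  2  2  2  0  0  0  0  1  1  1  1  2  2  2
G_C(22) = 2.
Combined Grundy value = 0 ⊕ 2 ⊕ 2 = 0.

0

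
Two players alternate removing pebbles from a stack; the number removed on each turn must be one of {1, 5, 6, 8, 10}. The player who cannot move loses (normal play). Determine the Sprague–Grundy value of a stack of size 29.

3

G(0) = 0
G(1) = mex{0} = 1
G(2) = mex{1} = 0
G(3) = mex{0} = 1
G(4) = mex{1} = 0
G(5) = mex{0,0} = 1
G(6) = mex{1,1,0} = 2
G(7) = mex{2,0,1} = 3
G(8) = mex{3,1,0,0} = 2
G(9) = mex{2,0,1,1} = 3
G(10) = mex{3,1,0,0,0} = 2
G(11) = mex{2,2,1,1,1} = 0
G(12) = mex{0,3,2,0,0} = 1
G(13) = mex{1,2,3,1,1} = 0
G(14) = mex{0,3,2,2,0} = 1
G(15) = mex{1,2,3,3,1} = 0
G(16) = mex{0,0,2,2,2} = 1
G(17) = mex{1,1,0,3,3} = 2
G(18) = mex{2,0,1,2,2} = 3
G(19) = mex{3,1,0,0,3} = 2
G(20) = mex{2,0,1,1,2} = 3
G(21) = mex{3,1,0,0,0} = 2
G(22) = mex{2,2,1,1,1} = 0
G(23) = mex{0,3,2,0,0} = 1
G(24) = mex{1,2,3,1,1} = 0
G(25) = mex{0,3,2,2,0} = 1
G(26) = mex{1,2,3,3,1} = 0
G(27) = mex{0,0,2,2,2} = 1
G(28) = mex{1,1,0,3,3} = 2
G(29) = mex{2,0,1,2,2} = 3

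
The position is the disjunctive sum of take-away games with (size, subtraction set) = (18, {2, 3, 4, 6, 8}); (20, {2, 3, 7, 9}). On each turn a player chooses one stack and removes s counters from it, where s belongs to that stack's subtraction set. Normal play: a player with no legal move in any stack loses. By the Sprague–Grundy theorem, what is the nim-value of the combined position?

6

Stack A, S = {2, 3, 4, 6, 8}:
n :  0  1  2  3  4  5  6  7  8  9 10 11 12 13 14 15 16 17 18
G :  0  0  1  1  2  2  3  3  4  4  0  0  1  1  2  2  3  3  4
G_A(18) = 4.
Stack B, S = {2, 3, 7, 9}:
G(0) = 0
G(1) = mex{} = 0
G(2) = mex{0} = 1
G(3) = mex{0,0} = 1
G(4) = mex{1,0} = 2
G(5) = mex{1,1} = 0
G(6) = mex{2,1} = 0
G(7) = mex{0,2,0} = 1
G(8) = mex{0,0,0} = 1
G(9) = mex{1,0,1,0} = 2
G(10) = mex{1,1,1,0} = 2
G(11) = mex{2,1,2,1} = 0
G(12) = mex{2,2,0,1} = 3
G(13) = mex{0,2,0,2} = 1
G(14) = mex{3,0,1,0} = 2
G(15) = mex{1,3,1,0} = 2
G(16) = mex{2,1,2,1} = 0
G(17) = mex{2,2,2,1} = 0
G(18) = mex{0,2,0,2} = 1
G(19) = mex{0,0,3,2} = 1
G(20) = mex{1,0,1,0} = 2
G_B(20) = 2.
Combined Grundy value = 4 ⊕ 2 = 6.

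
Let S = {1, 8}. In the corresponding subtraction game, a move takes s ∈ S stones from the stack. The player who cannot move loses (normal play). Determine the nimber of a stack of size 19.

G(0) = 0
G(1) = mex{0} = 1
G(2) = mex{1} = 0
G(3) = mex{0} = 1
G(4) = mex{1} = 0
G(5) = mex{0} = 1
G(6) = mex{1} = 0
G(7) = mex{0} = 1
G(8) = mex{1,0} = 2
G(9) = mex{2,1} = 0
G(10) = mex{0,0} = 1
G(11) = mex{1,1} = 0
G(12) = mex{0,0} = 1
G(13) = mex{1,1} = 0
G(14) = mex{0,0} = 1
G(15) = mex{1,1} = 0
G(16) = mex{0,2} = 1
G(17) = mex{1,0} = 2
G(18) = mex{2,1} = 0
G(19) = mex{0,0} = 1

1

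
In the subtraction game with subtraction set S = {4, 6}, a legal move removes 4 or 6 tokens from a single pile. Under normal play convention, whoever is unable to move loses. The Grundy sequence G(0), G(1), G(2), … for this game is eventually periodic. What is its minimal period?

10

n :  0  1  2  3  4  5  6  7  8  9 10 11 12 13 14 15 16 17 18 19 20 21
G :  0  0  0  0  1  1  1  1  2  2  0  0  0  0  1  1  1  1  2  2  0  0
G(n+10) = G(n) holds for n = 0,…,5 (a full window of length max(S) = 6), so the sequence is purely periodic with period 10.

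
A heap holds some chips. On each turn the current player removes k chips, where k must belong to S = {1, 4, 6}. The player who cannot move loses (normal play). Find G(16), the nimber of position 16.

1

n :  0  1  2  3  4  5  6  7  8  9 10 11 12 13 14 15 16
G :  0  1  0  1  2  0  1  0  1  2  0  1  0  1  2  0  1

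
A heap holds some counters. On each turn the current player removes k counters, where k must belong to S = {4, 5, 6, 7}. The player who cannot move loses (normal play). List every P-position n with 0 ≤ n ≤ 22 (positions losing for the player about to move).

0, 1, 2, 3, 11, 12, 13, 14, 22

G(0) = 0
G(1) = mex{} = 0
G(2) = mex{} = 0
G(3) = mex{} = 0
G(4) = mex{0} = 1
G(5) = mex{0,0} = 1
G(6) = mex{0,0,0} = 1
G(7) = mex{0,0,0,0} = 1
G(8) = mex{1,0,0,0} = 2
G(9) = mex{1,1,0,0} = 2
G(10) = mex{1,1,1,0} = 2
G(11) = mex{1,1,1,1} = 0
G(12) = mex{2,1,1,1} = 0
G(13) = mex{2,2,1,1} = 0
G(14) = mex{2,2,2,1} = 0
G(15) = mex{0,2,2,2} = 1
G(16) = mex{0,0,2,2} = 1
G(17) = mex{0,0,0,2} = 1
G(18) = mex{0,0,0,0} = 1
G(19) = mex{1,0,0,0} = 2
G(20) = mex{1,1,0,0} = 2
G(21) = mex{1,1,1,0} = 2
G(22) = mex{1,1,1,1} = 0
P-positions are exactly the n with G(n) = 0.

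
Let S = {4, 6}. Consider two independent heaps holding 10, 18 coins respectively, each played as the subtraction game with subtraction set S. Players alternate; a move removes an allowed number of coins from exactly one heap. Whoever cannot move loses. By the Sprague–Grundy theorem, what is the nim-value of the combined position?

2

All heaps use S = {4, 6}:
n :  0  1  2  3  4  5  6  7  8  9 10 11 12 13 14 15 16 17 18
G :  0  0  0  0  1  1  1  1  2  2  0  0  0  0  1  1  1  1  2
Heap A: G(10) = 0.
Heap B: G(18) = 2.
Combined Grundy value = 0 ⊕ 2 = 2.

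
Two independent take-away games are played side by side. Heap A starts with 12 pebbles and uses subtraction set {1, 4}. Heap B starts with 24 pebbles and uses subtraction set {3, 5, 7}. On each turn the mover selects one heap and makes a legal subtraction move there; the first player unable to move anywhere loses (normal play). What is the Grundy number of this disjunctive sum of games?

Heap A, S = {1, 4}:
n :  0  1  2  3  4  5  6  7  8  9 10 11 12
G :  0  1  0  1  2  0  1  0  1  2  0  1  0
G_A(12) = 0.
Heap B, S = {3, 5, 7}:
G(0) = 0
G(1) = mex{} = 0
G(2) = mex{} = 0
G(3) = mex{0} = 1
G(4) = mex{0} = 1
G(5) = mex{0,0} = 1
G(6) = mex{1,0} = 2
G(7) = mex{1,0,0} = 2
G(8) = mex{1,1,0} = 2
G(9) = mex{2,1,0} = 3
G(10) = mex{2,1,1} = 0
G(11) = mex{2,2,1} = 0
G(12) = mex{3,2,1} = 0
G(13) = mex{0,2,2} = 1
G(14) = mex{0,3,2} = 1
G(15) = mex{0,0,2} = 1
G(16) = mex{1,0,3} = 2
G(17) = mex{1,0,0} = 2
G(18) = mex{1,1,0} = 2
G(19) = mex{2,1,0} = 3
G(20) = mex{2,1,1} = 0
G(21) = mex{2,2,1} = 0
G(22) = mex{3,2,1} = 0
G(23) = mex{0,2,2} = 1
G(24) = mex{0,3,2} = 1
G_B(24) = 1.
Combined Grundy value = 0 ⊕ 1 = 1.

1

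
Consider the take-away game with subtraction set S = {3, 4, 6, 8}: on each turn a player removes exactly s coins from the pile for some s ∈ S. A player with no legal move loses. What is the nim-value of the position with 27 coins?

1

n :  0  1  2  3  4  5  6  7  8  9 10 11 12 13 14 15 16 17 18 19 20 21 22 23 24 25 26 27
G :  0  0  0  1  1  1  2  2  2  3  3  0  0  0  1  1  1  2  2  2  3  3  0  0  0  1  1  1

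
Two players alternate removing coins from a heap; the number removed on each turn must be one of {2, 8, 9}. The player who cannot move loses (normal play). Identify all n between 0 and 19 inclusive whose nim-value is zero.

n :  0  1  2  3  4  5  6  7  8  9 10 11 12 13 14 15 16 17 18 19
G :  0  0  1  1  0  0  1  1  2  2  3  0  2  1  3  0  0  1  1  2
P-positions are exactly the n with G(n) = 0.

0, 1, 4, 5, 11, 15, 16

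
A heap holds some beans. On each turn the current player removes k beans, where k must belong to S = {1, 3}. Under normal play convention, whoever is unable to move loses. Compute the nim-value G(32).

0

n :  0  1  2  3  4  5  6  7  8  9 10 11 12 13 14 15 16 17 18 19 20 21 22 23 24 25 26 27 28 29 30 31 32
G :  0  1  0  1  0  1  0  1  0  1  0  1  0  1  0  1  0  1  0  1  0  1  0  1  0  1  0  1  0  1  0  1  0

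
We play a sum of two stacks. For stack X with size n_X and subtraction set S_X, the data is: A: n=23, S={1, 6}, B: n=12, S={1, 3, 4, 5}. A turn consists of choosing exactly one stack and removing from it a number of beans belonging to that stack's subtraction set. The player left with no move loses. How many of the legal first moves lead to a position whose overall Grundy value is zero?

Stack A, S = {1, 6}:
n :  0  1  2  3  4  5  6  7  8  9 10 11 12 13 14 15 16 17 18 19 20 21 22 23
G :  0  1  0  1  0  1  2  0  1  0  1  0  1  2  0  1  0  1  0  1  2  0  1  0
G_A(23) = 0.
Stack B, S = {1, 3, 4, 5}:
n :  0  1  2  3  4  5  6  7  8  9 10 11 12
G :  0  1  0  1  2  3  2  3  0  1  0  1  2
G_B(12) = 2.
Combined Grundy value = 0 ⊕ 2 = 2.
A winning move leaves total XOR = 0, i.e. changes one component's Grundy value g to g ⊕ X where X is the current total.
Stack A: need g' = 0⊕2 = 2. Options: 23−1→G=1, 23−6→G=1. Hits: 0.
Stack B: need g' = 2⊕2 = 0. Options: 12−1→G=1, 12−3→G=1, 12−4→G=0, 12−5→G=3. Hits: 1.

1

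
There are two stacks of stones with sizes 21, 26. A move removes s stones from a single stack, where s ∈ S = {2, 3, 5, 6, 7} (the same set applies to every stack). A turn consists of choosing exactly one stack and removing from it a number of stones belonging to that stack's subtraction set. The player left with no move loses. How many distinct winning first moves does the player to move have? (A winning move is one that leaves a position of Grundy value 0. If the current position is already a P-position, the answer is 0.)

All stacks use S = {2, 3, 5, 6, 7}:
n :  0  1  2  3  4  5  6  7  8  9 10 11 12 13 14 15 16 17 18 19 20 21 22 23 24 25 26
G :  0  0  1  1  2  2  3  3  4  0  0  1  1  2  2  3  3  4  0  0  1  1  2  2  3  3  4
Stack A: G(21) = 1.
Stack B: G(26) = 4.
Combined Grundy value = 1 ⊕ 4 = 5.
A winning move leaves total XOR = 0, i.e. changes one component's Grundy value g to g ⊕ X where X is the current total.
Stack A: need g' = 1⊕5 = 4. Options: 21−2→G=0, 21−3→G=0, 21−5→G=3, 21−6→G=3, 21−7→G=2. Hits: 0.
Stack B: need g' = 4⊕5 = 1. Options: 26−2→G=3, 26−3→G=2, 26−5→G=1, 26−6→G=1, 26−7→G=0. Hits: 2.

2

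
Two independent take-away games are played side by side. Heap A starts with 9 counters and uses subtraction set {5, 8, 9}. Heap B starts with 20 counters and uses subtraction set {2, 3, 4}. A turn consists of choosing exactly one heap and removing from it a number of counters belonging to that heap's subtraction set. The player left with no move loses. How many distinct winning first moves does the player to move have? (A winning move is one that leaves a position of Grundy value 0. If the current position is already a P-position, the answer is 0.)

Heap A, S = {5, 8, 9}:
G(0) = 0
G(1) = mex{} = 0
G(2) = mex{} = 0
G(3) = mex{} = 0
G(4) = mex{} = 0
G(5) = mex{0} = 1
G(6) = mex{0} = 1
G(7) = mex{0} = 1
G(8) = mex{0,0} = 1
G(9) = mex{0,0,0} = 1
G_A(9) = 1.
Heap B, S = {2, 3, 4}:
G(0) = 0
G(1) = mex{} = 0
G(2) = mex{0} = 1
G(3) = mex{0,0} = 1
G(4) = mex{1,0,0} = 2
G(5) = mex{1,1,0} = 2
G(6) = mex{2,1,1} = 0
G(7) = mex{2,2,1} = 0
G(8) = mex{0,2,2} = 1
G(9) = mex{0,0,2} = 1
G(10) = mex{1,0,0} = 2
G(11) = mex{1,1,0} = 2
G(12) = mex{2,1,1} = 0
G(13) = mex{2,2,1} = 0
G(14) = mex{0,2,2} = 1
G(15) = mex{0,0,2} = 1
G(16) = mex{1,0,0} = 2
G(17) = mex{1,1,0} = 2
G(18) = mex{2,1,1} = 0
G(19) = mex{2,2,1} = 0
G(20) = mex{0,2,2} = 1
G_B(20) = 1.
Combined Grundy value = 1 ⊕ 1 = 0.
A winning move leaves total XOR = 0, i.e. changes one component's Grundy value g to g ⊕ X where X is the current total.
Heap A: target g' = 1⊕0 = 1, but every legal move changes the Grundy value (mex property), so 0 moves.
Heap B: target g' = 1⊕0 = 1, but every legal move changes the Grundy value (mex property), so 0 moves.

0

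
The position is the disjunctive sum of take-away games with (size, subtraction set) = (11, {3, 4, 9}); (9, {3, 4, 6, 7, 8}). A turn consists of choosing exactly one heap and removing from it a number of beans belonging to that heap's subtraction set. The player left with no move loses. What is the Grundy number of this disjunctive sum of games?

Heap A, S = {3, 4, 9}:
n :  0  1  2  3  4  5  6  7  8  9 10 11
G :  0  0  0  1  1  1  2  0  0  3  1  1
G_A(11) = 1.
Heap B, S = {3, 4, 6, 7, 8}:
n : 0 1 2 3 4 5 6 7 8 9
G : 0 0 0 1 1 1 2 2 2 3
G_B(9) = 3.
Combined Grundy value = 1 ⊕ 3 = 2.

2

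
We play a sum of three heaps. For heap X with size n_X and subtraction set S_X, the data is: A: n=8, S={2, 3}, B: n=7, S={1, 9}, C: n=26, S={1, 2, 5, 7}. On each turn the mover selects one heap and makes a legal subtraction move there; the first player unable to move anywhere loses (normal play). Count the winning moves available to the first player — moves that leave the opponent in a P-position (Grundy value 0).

Heap A, S = {2, 3}:
G(0) = 0
G(1) = mex{} = 0
G(2) = mex{0} = 1
G(3) = mex{0,0} = 1
G(4) = mex{1,0} = 2
G(5) = mex{1,1} = 0
G(6) = mex{2,1} = 0
G(7) = mex{0,2} = 1
G(8) = mex{0,0} = 1
G_A(8) = 1.
Heap B, S = {1, 9}:
G(0) = 0
G(1) = mex{0} = 1
G(2) = mex{1} = 0
G(3) = mex{0} = 1
G(4) = mex{1} = 0
G(5) = mex{0} = 1
G(6) = mex{1} = 0
G(7) = mex{0} = 1
G_B(7) = 1.
Heap C, S = {1, 2, 5, 7}:
G(0) = 0
G(1) = mex{0} = 1
G(2) = mex{1,0} = 2
G(3) = mex{2,1} = 0
G(4) = mex{0,2} = 1
G(5) = mex{1,0,0} = 2
G(6) = mex{2,1,1} = 0
G(7) = mex{0,2,2,0} = 1
G(8) = mex{1,0,0,1} = 2
G(9) = mex{2,1,1,2} = 0
G(10) = mex{0,2,2,0} = 1
G(11) = mex{1,0,0,1} = 2
G(12) = mex{2,1,1,2} = 0
G(13) = mex{0,2,2,0} = 1
G(14) = mex{1,0,0,1} = 2
G(15) = mex{2,1,1,2} = 0
G(16) = mex{0,2,2,0} = 1
G(17) = mex{1,0,0,1} = 2
G(18) = mex{2,1,1,2} = 0
G(19) = mex{0,2,2,0} = 1
G(20) = mex{1,0,0,1} = 2
G(21) = mex{2,1,1,2} = 0
G(22) = mex{0,2,2,0} = 1
G(23) = mex{1,0,0,1} = 2
G(24) = mex{2,1,1,2} = 0
G(25) = mex{0,2,2,0} = 1
G(26) = mex{1,0,0,1} = 2
G_C(26) = 2.
Combined Grundy value = 1 ⊕ 1 ⊕ 2 = 2.
A winning move leaves total XOR = 0, i.e. changes one component's Grundy value g to g ⊕ X where X is the current total.
Heap A: need g' = 1⊕2 = 3. Options: 8−2→G=0, 8−3→G=0. Hits: 0.
Heap B: need g' = 1⊕2 = 3. Options: 7−1→G=0. Hits: 0.
Heap C: need g' = 2⊕2 = 0. Options: 26−1→G=1, 26−2→G=0, 26−5→G=0, 26−7→G=1. Hits: 2.

2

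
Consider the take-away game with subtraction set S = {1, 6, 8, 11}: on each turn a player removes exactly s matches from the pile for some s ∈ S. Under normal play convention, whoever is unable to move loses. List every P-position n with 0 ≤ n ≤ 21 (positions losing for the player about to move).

0, 2, 4, 7, 9, 14, 16, 19, 21

n :  0  1  2  3  4  5  6  7  8  9 10 11 12 13 14 15 16 17 18 19 20 21
G :  0  1  0  1  0  1  2  0  1  0  1  2  3  2  0  1  0  1  2  0  1  0
P-positions are exactly the n with G(n) = 0.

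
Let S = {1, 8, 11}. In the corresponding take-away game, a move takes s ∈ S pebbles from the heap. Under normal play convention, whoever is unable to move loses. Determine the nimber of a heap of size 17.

n :  0  1  2  3  4  5  6  7  8  9 10 11 12 13 14 15 16 17
G :  0  1  0  1  0  1  0  1  2  0  1  2  3  2  3  2  0  1

1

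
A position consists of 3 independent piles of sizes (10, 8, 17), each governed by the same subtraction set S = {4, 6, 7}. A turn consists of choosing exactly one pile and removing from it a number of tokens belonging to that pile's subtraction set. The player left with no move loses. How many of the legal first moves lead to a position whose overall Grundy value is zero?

All piles use S = {4, 6, 7}:
n :  0  1  2  3  4  5  6  7  8  9 10 11 12 13 14 15 16 17
G :  0  0  0  0  1  1  1  1  2  2  2  0  0  0  0  1  1  1
Pile A: G(10) = 2.
Pile B: G(8) = 2.
Pile C: G(17) = 1.
Combined Grundy value = 2 ⊕ 2 ⊕ 1 = 1.
A winning move leaves total XOR = 0, i.e. changes one component's Grundy value g to g ⊕ X where X is the current total.
Pile A: need g' = 2⊕1 = 3. Options: 10−4→G=1, 10−6→G=1, 10−7→G=0. Hits: 0.
Pile B: need g' = 2⊕1 = 3. Options: 8−4→G=1, 8−6→G=0, 8−7→G=0. Hits: 0.
Pile C: need g' = 1⊕1 = 0. Options: 17−4→G=0, 17−6→G=0, 17−7→G=2. Hits: 2.

2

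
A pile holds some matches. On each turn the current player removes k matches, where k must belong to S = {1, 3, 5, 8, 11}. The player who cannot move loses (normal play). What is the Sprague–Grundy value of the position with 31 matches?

3

G(0) = 0
G(1) = mex{0} = 1
G(2) = mex{1} = 0
G(3) = mex{0,0} = 1
G(4) = mex{1,1} = 0
G(5) = mex{0,0,0} = 1
G(6) = mex{1,1,1} = 0
G(7) = mex{0,0,0} = 1
G(8) = mex{1,1,1,0} = 2
G(9) = mex{2,0,0,1} = 3
G(10) = mex{3,1,1,0} = 2
G(11) = mex{2,2,0,1,0} = 3
G(12) = mex{3,3,1,0,1} = 2
G(13) = mex{2,2,2,1,0} = 3
G(14) = mex{3,3,3,0,1} = 2
G(15) = mex{2,2,2,1,0} = 3
G(16) = mex{3,3,3,2,1} = 0
G(17) = mex{0,2,2,3,0} = 1
G(18) = mex{1,3,3,2,1} = 0
G(19) = mex{0,0,2,3,2} = 1
G(20) = mex{1,1,3,2,3} = 0
G(21) = mex{0,0,0,3,2} = 1
G(22) = mex{1,1,1,2,3} = 0
G(23) = mex{0,0,0,3,2} = 1
G(24) = mex{1,1,1,0,3} = 2
G(25) = mex{2,0,0,1,2} = 3
G(26) = mex{3,1,1,0,3} = 2
G(27) = mex{2,2,0,1,0} = 3
G(28) = mex{3,3,1,0,1} = 2
G(29) = mex{2,2,2,1,0} = 3
G(30) = mex{3,3,3,0,1} = 2
G(31) = mex{2,2,2,1,0} = 3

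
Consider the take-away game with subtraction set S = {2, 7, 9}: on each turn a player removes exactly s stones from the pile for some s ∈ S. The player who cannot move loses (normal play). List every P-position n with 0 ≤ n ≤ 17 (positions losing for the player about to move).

0, 1, 4, 5, 15, 16

n :  0  1  2  3  4  5  6  7  8  9 10 11 12 13 14 15 16 17
G :  0  0  1  1  0  0  1  1  2  2  3  3  2  2  3  0  0  1
P-positions are exactly the n with G(n) = 0.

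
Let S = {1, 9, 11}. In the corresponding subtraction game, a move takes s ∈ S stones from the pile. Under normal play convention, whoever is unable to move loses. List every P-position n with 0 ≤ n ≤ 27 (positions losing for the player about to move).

G(0) = 0
G(1) = mex{0} = 1
G(2) = mex{1} = 0
G(3) = mex{0} = 1
G(4) = mex{1} = 0
G(5) = mex{0} = 1
G(6) = mex{1} = 0
G(7) = mex{0} = 1
G(8) = mex{1} = 0
G(9) = mex{0,0} = 1
G(10) = mex{1,1} = 0
G(11) = mex{0,0,0} = 1
G(12) = mex{1,1,1} = 0
G(13) = mex{0,0,0} = 1
G(14) = mex{1,1,1} = 0
G(15) = mex{0,0,0} = 1
G(16) = mex{1,1,1} = 0
G(17) = mex{0,0,0} = 1
G(18) = mex{1,1,1} = 0
G(19) = mex{0,0,0} = 1
G(20) = mex{1,1,1} = 0
G(21) = mex{0,0,0} = 1
G(22) = mex{1,1,1} = 0
G(23) = mex{0,0,0} = 1
G(24) = mex{1,1,1} = 0
G(25) = mex{0,0,0} = 1
G(26) = mex{1,1,1} = 0
G(27) = mex{0,0,0} = 1
P-positions are exactly the n with G(n) = 0.

0, 2, 4, 6, 8, 10, 12, 14, 16, 18, 20, 22, 24, 26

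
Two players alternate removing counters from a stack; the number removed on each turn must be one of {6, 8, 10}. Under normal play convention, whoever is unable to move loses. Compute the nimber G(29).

G(0) = 0
G(1) = mex{} = 0
G(2) = mex{} = 0
G(3) = mex{} = 0
G(4) = mex{} = 0
G(5) = mex{} = 0
G(6) = mex{0} = 1
G(7) = mex{0} = 1
G(8) = mex{0,0} = 1
G(9) = mex{0,0} = 1
G(10) = mex{0,0,0} = 1
G(11) = mex{0,0,0} = 1
G(12) = mex{1,0,0} = 2
G(13) = mex{1,0,0} = 2
G(14) = mex{1,1,0} = 2
G(15) = mex{1,1,0} = 2
G(16) = mex{1,1,1} = 0
G(17) = mex{1,1,1} = 0
G(18) = mex{2,1,1} = 0
G(19) = mex{2,1,1} = 0
G(20) = mex{2,2,1} = 0
G(21) = mex{2,2,1} = 0
G(22) = mex{0,2,2} = 1
G(23) = mex{0,2,2} = 1
G(24) = mex{0,0,2} = 1
G(25) = mex{0,0,2} = 1
G(26) = mex{0,0,0} = 1
G(27) = mex{0,0,0} = 1
G(28) = mex{1,0,0} = 2
G(29) = mex{1,0,0} = 2

2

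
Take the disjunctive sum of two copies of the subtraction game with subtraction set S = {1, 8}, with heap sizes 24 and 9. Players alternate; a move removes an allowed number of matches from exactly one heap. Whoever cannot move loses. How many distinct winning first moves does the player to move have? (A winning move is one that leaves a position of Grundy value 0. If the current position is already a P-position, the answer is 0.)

0

All heaps use S = {1, 8}:
G(0) = 0
G(1) = mex{0} = 1
G(2) = mex{1} = 0
G(3) = mex{0} = 1
G(4) = mex{1} = 0
G(5) = mex{0} = 1
G(6) = mex{1} = 0
G(7) = mex{0} = 1
G(8) = mex{1,0} = 2
G(9) = mex{2,1} = 0
G(10) = mex{0,0} = 1
G(11) = mex{1,1} = 0
G(12) = mex{0,0} = 1
G(13) = mex{1,1} = 0
G(14) = mex{0,0} = 1
G(15) = mex{1,1} = 0
G(16) = mex{0,2} = 1
G(17) = mex{1,0} = 2
G(18) = mex{2,1} = 0
G(19) = mex{0,0} = 1
G(20) = mex{1,1} = 0
G(21) = mex{0,0} = 1
G(22) = mex{1,1} = 0
G(23) = mex{0,0} = 1
G(24) = mex{1,1} = 0
Heap A: G(24) = 0.
Heap B: G(9) = 0.
Combined Grundy value = 0 ⊕ 0 = 0.
A winning move leaves total XOR = 0, i.e. changes one component's Grundy value g to g ⊕ X where X is the current total.
Heap A: target g' = 0⊕0 = 0, but every legal move changes the Grundy value (mex property), so 0 moves.
Heap B: target g' = 0⊕0 = 0, but every legal move changes the Grundy value (mex property), so 0 moves.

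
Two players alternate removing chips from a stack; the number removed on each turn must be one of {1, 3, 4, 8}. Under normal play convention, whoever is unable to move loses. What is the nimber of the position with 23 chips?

n :  0  1  2  3  4  5  6  7  8  9 10 11 12 13 14 15 16 17 18 19 20 21 22 23
G :  0  1  0  1  2  3  2  0  1  0  1  2  3  2  0  1  0  1  2  3  2  0  1  0

0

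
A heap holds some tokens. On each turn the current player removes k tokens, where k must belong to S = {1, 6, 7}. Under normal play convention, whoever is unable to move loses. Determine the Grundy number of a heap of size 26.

0

n :  0  1  2  3  4  5  6  7  8  9 10 11 12 13 14 15 16 17 18 19 20 21 22 23 24 25 26
G :  0  1  0  1  0  1  2  3  2  3  2  3  0  1  0  1  0  1  2  3  2  3  2  3  0  1  0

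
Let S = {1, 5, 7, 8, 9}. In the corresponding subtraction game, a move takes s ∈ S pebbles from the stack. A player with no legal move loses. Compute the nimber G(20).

0

G(0) = 0
G(1) = mex{0} = 1
G(2) = mex{1} = 0
G(3) = mex{0} = 1
G(4) = mex{1} = 0
G(5) = mex{0,0} = 1
G(6) = mex{1,1} = 0
G(7) = mex{0,0,0} = 1
G(8) = mex{1,1,1,0} = 2
G(9) = mex{2,0,0,1,0} = 3
G(10) = mex{3,1,1,0,1} = 2
G(11) = mex{2,0,0,1,0} = 3
G(12) = mex{3,1,1,0,1} = 2
G(13) = mex{2,2,0,1,0} = 3
G(14) = mex{3,3,1,0,1} = 2
G(15) = mex{2,2,2,1,0} = 3
G(16) = mex{3,3,3,2,1} = 0
G(17) = mex{0,2,2,3,2} = 1
G(18) = mex{1,3,3,2,3} = 0
G(19) = mex{0,2,2,3,2} = 1
G(20) = mex{1,3,3,2,3} = 0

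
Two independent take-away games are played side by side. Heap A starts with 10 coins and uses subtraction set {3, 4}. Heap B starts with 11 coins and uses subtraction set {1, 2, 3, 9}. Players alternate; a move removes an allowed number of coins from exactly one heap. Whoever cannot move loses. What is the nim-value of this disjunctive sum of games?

Heap A, S = {3, 4}:
n :  0  1  2  3  4  5  6  7  8  9 10
G :  0  0  0  1  1  1  2  0  0  0  1
G_A(10) = 1.
Heap B, S = {1, 2, 3, 9}:
G(0) = 0
G(1) = mex{0} = 1
G(2) = mex{1,0} = 2
G(3) = mex{2,1,0} = 3
G(4) = mex{3,2,1} = 0
G(5) = mex{0,3,2} = 1
G(6) = mex{1,0,3} = 2
G(7) = mex{2,1,0} = 3
G(8) = mex{3,2,1} = 0
G(9) = mex{0,3,2,0} = 1
G(10) = mex{1,0,3,1} = 2
G(11) = mex{2,1,0,2} = 3
G_B(11) = 3.
Combined Grundy value = 1 ⊕ 3 = 2.

2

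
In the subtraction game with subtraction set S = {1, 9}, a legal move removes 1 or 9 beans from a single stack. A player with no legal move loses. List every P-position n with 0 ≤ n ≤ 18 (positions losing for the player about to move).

n :  0  1  2  3  4  5  6  7  8  9 10 11 12 13 14 15 16 17 18
G :  0  1  0  1  0  1  0  1  0  1  0  1  0  1  0  1  0  1  0
P-positions are exactly the n with G(n) = 0.

0, 2, 4, 6, 8, 10, 12, 14, 16, 18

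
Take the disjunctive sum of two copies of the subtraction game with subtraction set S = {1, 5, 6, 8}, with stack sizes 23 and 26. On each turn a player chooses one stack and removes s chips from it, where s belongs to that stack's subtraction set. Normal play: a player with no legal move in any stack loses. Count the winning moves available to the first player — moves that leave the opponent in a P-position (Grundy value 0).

3

All stacks use S = {1, 5, 6, 8}:
n :  0  1  2  3  4  5  6  7  8  9 10 11 12 13 14 15 16 17 18 19 20 21 22 23 24 25 26
G :  0  1  0  1  0  1  2  3  2  3  2  0  1  0  1  0  1  2  3  2  3  2  0  1  0  1  0
Stack A: G(23) = 1.
Stack B: G(26) = 0.
Combined Grundy value = 1 ⊕ 0 = 1.
A winning move leaves total XOR = 0, i.e. changes one component's Grundy value g to g ⊕ X where X is the current total.
Stack A: need g' = 1⊕1 = 0. Options: 23−1→G=0, 23−5→G=3, 23−6→G=2, 23−8→G=0. Hits: 2.
Stack B: need g' = 0⊕1 = 1. Options: 26−1→G=1, 26−5→G=2, 26−6→G=3, 26−8→G=3. Hits: 1.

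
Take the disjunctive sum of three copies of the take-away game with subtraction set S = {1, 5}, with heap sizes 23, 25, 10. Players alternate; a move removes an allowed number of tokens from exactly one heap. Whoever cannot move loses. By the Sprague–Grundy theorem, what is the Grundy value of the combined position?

All heaps use S = {1, 5}:
n :  0  1  2  3  4  5  6  7  8  9 10 11 12 13 14 15 16 17 18 19 20 21 22 23 24 25
G :  0  1  0  1  0  1  0  1  0  1  0  1  0  1  0  1  0  1  0  1  0  1  0  1  0  1
Heap A: G(23) = 1.
Heap B: G(25) = 1.
Heap C: G(10) = 0.
Combined Grundy value = 1 ⊕ 1 ⊕ 0 = 0.

0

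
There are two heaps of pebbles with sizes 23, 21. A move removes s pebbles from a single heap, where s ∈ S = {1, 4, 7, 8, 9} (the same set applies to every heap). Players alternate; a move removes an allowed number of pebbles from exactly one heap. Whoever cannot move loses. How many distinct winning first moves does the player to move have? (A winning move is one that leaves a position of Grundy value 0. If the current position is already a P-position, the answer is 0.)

All heaps use S = {1, 4, 7, 8, 9}:
n :  0  1  2  3  4  5  6  7  8  9 10 11 12 13 14 15 16 17 18 19 20 21 22 23
G :  0  1  0  1  2  0  1  2  3  2  3  4  5  3  4  0  1  0  1  2  0  1  2  3
Heap A: G(23) = 3.
Heap B: G(21) = 1.
Combined Grundy value = 3 ⊕ 1 = 2.
A winning move leaves total XOR = 0, i.e. changes one component's Grundy value g to g ⊕ X where X is the current total.
Heap A: need g' = 3⊕2 = 1. Options: 23−1→G=2, 23−4→G=2, 23−7→G=1, 23−8→G=0, 23−9→G=4. Hits: 1.
Heap B: need g' = 1⊕2 = 3. Options: 21−1→G=0, 21−4→G=0, 21−7→G=4, 21−8→G=3, 21−9→G=5. Hits: 1.

2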